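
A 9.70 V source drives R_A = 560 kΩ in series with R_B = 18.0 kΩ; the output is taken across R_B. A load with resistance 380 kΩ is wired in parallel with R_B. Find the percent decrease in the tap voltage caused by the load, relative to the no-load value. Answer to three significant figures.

The divider's output (Thévenin) resistance is R_A‖R_B = 17.44 kΩ.
Fractional drop under load = R_th/(R_th + R_L) = 17.44 / (17.44 + 380) = 0.04388.
So the output falls by 4.39 %.

4.39 %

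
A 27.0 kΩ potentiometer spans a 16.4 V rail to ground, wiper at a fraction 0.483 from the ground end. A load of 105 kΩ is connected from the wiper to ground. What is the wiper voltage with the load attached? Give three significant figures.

V ≈ 7.44 V

The wiper splits the pot into (1−α)R = 13.96 kΩ above and αR = 13.04 kΩ below.
Lower section ‖ load = 11.60 kΩ.
V_wiper = 16.4 × 11.60/(13.96 + 11.60) = 7.44 V.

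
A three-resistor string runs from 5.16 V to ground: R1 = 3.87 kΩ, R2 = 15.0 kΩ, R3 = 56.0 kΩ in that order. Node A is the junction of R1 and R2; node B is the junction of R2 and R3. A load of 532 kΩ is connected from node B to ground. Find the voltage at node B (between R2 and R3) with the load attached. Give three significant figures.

V ≈ 3.76 V

At node B, R3 is in parallel with the load: R3‖R_L = 50.67 kΩ.
Below node A the resistance is R2 + (R3‖R_L) = 65.67 kΩ, so V_A = 5.16 × 65.67/69.54 = 4.873 V.
Then V_B = V_A × (R3‖R_L)/(R2 + R3‖R_L) = 4.873 × 50.67/65.67 = 3.76 V.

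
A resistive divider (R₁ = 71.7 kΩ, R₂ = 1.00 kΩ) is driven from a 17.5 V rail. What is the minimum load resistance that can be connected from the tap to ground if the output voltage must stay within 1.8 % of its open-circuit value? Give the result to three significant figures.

Output resistance R_th = R₁‖R₂ = (71700 × 1000)/72700 = 986.2 Ω.
The fractional drop is R_th/(R_th + R_L); requiring this ≤ 0.0180 gives R_L ≥ R_th(1/0.0180 − 1) = 986.2 × 54.56 = 53.8 kΩ.

R_L(min) ≈ 53.8 kΩ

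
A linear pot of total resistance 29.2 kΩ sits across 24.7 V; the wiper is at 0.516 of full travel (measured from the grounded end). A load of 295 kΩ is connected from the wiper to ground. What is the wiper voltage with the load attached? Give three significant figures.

The wiper splits the pot into (1−α)R = 14.13 kΩ above and αR = 15.07 kΩ below.
Lower section ‖ load = 14.34 kΩ.
V_wiper = 24.7 × 14.34/(14.13 + 14.34) = 12.4 V.

V ≈ 12.4 V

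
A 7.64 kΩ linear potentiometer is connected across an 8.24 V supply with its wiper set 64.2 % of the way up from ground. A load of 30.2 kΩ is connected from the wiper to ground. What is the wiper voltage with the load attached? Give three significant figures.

The wiper splits the pot into (1−α)R = 2.735 kΩ above and αR = 4.905 kΩ below.
Lower section ‖ load = 4.220 kΩ.
V_wiper = 8.24 × 4.220/(2.735 + 4.220) = 5.00 V.

V ≈ 5.00 V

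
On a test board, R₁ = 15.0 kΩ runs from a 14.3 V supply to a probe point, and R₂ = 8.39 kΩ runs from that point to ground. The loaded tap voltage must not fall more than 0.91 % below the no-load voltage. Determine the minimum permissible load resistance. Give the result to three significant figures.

Output resistance R_th = R₁‖R₂ = (15.0 × 8.39)/23.39 = 5.381 kΩ.
The fractional drop is R_th/(R_th + R_L); requiring this ≤ 0.00910 gives R_L ≥ R_th(1/0.00910 − 1) = 5.381 × 108.9 = 586 kΩ.

R_L(min) ≈ 586 kΩ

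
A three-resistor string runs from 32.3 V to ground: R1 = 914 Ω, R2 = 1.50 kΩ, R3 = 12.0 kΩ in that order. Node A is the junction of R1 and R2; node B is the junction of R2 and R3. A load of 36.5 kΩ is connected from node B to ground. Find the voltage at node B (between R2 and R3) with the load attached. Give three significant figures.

V ≈ 25.5 V

At node B, R3 is in parallel with the load: R3‖R_L = 9031 Ω.
Below node A the resistance is R2 + (R3‖R_L) = 10530 Ω, so V_A = 32.3 × 10530/11440 = 29.72 V.
Then V_B = V_A × (R3‖R_L)/(R2 + R3‖R_L) = 29.72 × 9031/10530 = 25.5 V.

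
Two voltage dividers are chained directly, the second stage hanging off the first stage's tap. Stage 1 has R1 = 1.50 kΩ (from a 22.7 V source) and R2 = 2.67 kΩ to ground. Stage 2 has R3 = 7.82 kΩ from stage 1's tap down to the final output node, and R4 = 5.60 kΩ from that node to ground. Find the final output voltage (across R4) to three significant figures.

Stage 2 presents R3+R4 = 13.42 kΩ as a load on stage 1's tap.
Stage 1's lower leg becomes R2‖(R3+R4) = 2.227 kΩ, so V_mid = 22.7 × 2.227/3.727 = 13.56 V.
Stage 2 is itself unloaded: V_out = V_mid × R4/(R3+R4) = 13.56 × 5.60/13.42 = 5.66 V.

V_out ≈ 5.66 V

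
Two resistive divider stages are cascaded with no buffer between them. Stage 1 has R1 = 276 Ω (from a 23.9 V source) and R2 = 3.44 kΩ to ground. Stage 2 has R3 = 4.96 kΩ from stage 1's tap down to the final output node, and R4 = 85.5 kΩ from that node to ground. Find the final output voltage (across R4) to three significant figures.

V_out ≈ 20.9 V

Stage 2 presents R3+R4 = 90460 Ω as a load on stage 1's tap.
Stage 1's lower leg becomes R2‖(R3+R4) = 3314 Ω, so V_mid = 23.9 × 3314/3590 = 22.06 V.
Stage 2 is itself unloaded: V_out = V_mid × R4/(R3+R4) = 22.06 × 85500/90460 = 20.9 V.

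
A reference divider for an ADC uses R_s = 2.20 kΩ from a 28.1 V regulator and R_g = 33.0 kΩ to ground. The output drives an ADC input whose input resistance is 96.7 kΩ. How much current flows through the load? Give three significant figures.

R_g‖R_L = 24.60 kΩ; V_out = 28.1 × 24.60/26.80 = 25.79 V.
I_L = V_out / R_L = 25.79 / 96.7 kΩ = 0.267 mA.

I_L ≈ 0.267 mA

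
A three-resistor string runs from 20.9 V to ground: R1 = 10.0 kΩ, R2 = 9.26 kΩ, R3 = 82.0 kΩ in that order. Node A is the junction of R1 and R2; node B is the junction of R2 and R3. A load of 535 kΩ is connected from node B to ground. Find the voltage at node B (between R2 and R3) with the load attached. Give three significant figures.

V ≈ 16.4 V

At node B, R3 is in parallel with the load: R3‖R_L = 71.10 kΩ.
Below node A the resistance is R2 + (R3‖R_L) = 80.36 kΩ, so V_A = 20.9 × 80.36/90.36 = 18.59 V.
Then V_B = V_A × (R3‖R_L)/(R2 + R3‖R_L) = 18.59 × 71.10/80.36 = 16.4 V.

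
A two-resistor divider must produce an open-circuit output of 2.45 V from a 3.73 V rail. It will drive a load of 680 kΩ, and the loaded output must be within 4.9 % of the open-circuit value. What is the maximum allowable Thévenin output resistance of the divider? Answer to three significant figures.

R_th ≤ 35.0 kΩ

Loading drop = R_th/(R_th + R_L) ≤ 0.0490, so R_th ≤ R_L · ε/(1−ε) = 680 kΩ × 0.0490/0.9510 = 35.0 kΩ.
(Any R1, R2 with R2/(R1+R2) = 0.657 and R1‖R2 ≤ 35.0 kΩ will meet the spec.)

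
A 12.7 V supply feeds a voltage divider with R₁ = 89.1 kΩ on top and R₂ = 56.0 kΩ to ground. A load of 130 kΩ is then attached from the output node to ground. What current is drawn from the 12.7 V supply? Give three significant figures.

I ≈ 0.0990 mA

R₂‖R_L = 39.14 kΩ, so the source sees R₁ + R₂‖R_L = 128.2 kΩ.
I = 12.7 V / 128.2 kΩ = 0.0990 mA.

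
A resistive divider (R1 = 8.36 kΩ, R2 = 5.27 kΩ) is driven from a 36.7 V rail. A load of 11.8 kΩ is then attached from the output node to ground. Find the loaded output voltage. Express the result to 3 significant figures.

V_out ≈ 11.1 V

The load sits in parallel with R2: R2‖R_L = (5.27 × 11.8) / (5.27 + 11.8) = 3.643 kΩ.
V_out = 36.7 × 3.643 / (8.36 + 3.643) = 36.7 × 3.643/12.00 = 11.1 V.
(Unloaded it would have been 14.2 V.)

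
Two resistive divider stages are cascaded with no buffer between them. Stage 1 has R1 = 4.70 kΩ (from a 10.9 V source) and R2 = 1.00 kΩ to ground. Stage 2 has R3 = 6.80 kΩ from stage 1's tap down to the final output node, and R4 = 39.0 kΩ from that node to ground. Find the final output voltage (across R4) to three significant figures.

V_out ≈ 1.60 V

Stage 2 presents R3+R4 = 45.80 kΩ as a load on stage 1's tap.
Stage 1's lower leg becomes R2‖(R3+R4) = 0.9786 kΩ, so V_mid = 10.9 × 0.9786/5.679 = 1.878 V.
Stage 2 is itself unloaded: V_out = V_mid × R4/(R3+R4) = 1.878 × 39.0/45.80 = 1.60 V.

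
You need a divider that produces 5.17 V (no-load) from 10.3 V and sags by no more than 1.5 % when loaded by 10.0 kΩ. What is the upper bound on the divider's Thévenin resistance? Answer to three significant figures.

R_th ≤ 152 Ω

Loading drop = R_th/(R_th + R_L) ≤ 0.0150, so R_th ≤ R_L · ε/(1−ε) = 10.0 kΩ × 0.0150/0.9850 = 152 Ω.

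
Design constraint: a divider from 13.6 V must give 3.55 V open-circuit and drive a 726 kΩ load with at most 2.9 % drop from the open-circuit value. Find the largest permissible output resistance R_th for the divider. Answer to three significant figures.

R_th ≤ 21.7 kΩ

Loading drop = R_th/(R_th + R_L) ≤ 0.0290, so R_th ≤ R_L · ε/(1−ε) = 726 kΩ × 0.0290/0.9710 = 21.7 kΩ.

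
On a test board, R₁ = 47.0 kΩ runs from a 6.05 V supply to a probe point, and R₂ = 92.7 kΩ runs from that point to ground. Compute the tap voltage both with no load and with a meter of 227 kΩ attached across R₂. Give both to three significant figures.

Unloaded: 4.01 V; loaded: 3.53 V

Open-circuit: V = 6.05 × 92.7/(47.0 + 92.7) = 4.01 V.
With the load, R₂ becomes R₂‖R_L = 65.82 kΩ, so V = 6.05 × 65.82/112.8 = 3.53 V.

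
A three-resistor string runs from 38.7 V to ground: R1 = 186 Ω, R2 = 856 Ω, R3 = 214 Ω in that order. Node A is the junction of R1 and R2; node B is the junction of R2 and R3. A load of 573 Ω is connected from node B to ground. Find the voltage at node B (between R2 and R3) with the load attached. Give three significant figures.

V ≈ 5.03 V

At node B, R3 is in parallel with the load: R3‖R_L = 155.8 Ω.
Below node A the resistance is R2 + (R3‖R_L) = 1012 Ω, so V_A = 38.7 × 1012/1198 = 32.69 V.
Then V_B = V_A × (R3‖R_L)/(R2 + R3‖R_L) = 32.69 × 155.8/1012 = 5.03 V.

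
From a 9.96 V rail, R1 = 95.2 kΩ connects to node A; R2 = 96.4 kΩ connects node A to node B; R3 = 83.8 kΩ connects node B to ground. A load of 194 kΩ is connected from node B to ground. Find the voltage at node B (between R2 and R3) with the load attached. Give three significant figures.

At node B, R3 is in parallel with the load: R3‖R_L = 58.52 kΩ.
Below node A the resistance is R2 + (R3‖R_L) = 154.9 kΩ, so V_A = 9.96 × 154.9/250.1 = 6.169 V.
Then V_B = V_A × (R3‖R_L)/(R2 + R3‖R_L) = 6.169 × 58.52/154.9 = 2.33 V.

V ≈ 2.33 V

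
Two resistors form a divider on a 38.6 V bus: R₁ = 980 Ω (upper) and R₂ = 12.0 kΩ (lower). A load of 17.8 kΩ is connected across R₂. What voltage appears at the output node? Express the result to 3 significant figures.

The load sits in parallel with R₂: R₂‖R_L = (12000 × 17800) / (12000 + 17800) = 7168 Ω.
V_out = 38.6 × 7168 / (980 + 7168) = 38.6 × 7168/8148 = 34.0 V.

V_out ≈ 34.0 V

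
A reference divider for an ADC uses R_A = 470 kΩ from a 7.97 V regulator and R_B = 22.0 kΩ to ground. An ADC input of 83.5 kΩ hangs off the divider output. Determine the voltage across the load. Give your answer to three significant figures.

V_out ≈ 0.285 V

The load sits in parallel with R_B: R_B‖R_L = (22.0 × 83.5) / (22.0 + 83.5) = 17.41 kΩ.
V_out = 7.97 × 17.41 / (470 + 17.41) = 7.97 × 17.41/487.4 = 0.285 V.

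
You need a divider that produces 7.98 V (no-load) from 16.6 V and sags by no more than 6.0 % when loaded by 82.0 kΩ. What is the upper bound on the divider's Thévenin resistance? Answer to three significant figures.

Loading drop = R_th/(R_th + R_L) ≤ 0.0600, so R_th ≤ R_L · ε/(1−ε) = 82.0 kΩ × 0.0600/0.9400 = 5.23 kΩ.

R_th ≤ 5.23 kΩ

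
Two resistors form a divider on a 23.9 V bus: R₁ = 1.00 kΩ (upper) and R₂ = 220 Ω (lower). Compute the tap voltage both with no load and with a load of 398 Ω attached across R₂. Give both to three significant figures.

Open-circuit: V = 23.9 × 220/(1000 + 220) = 4.31 V.
With the load, R₂ becomes R₂‖R_L = 141.7 Ω, so V = 23.9 × 141.7/1142 = 2.97 V.

Unloaded: 4.31 V; loaded: 2.97 V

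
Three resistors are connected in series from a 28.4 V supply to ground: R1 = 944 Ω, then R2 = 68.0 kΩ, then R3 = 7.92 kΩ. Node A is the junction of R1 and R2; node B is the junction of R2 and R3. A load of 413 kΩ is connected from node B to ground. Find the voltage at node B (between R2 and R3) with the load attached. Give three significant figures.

At node B, R3 is in parallel with the load: R3‖R_L = 7771 Ω.
Below node A the resistance is R2 + (R3‖R_L) = 75770 Ω, so V_A = 28.4 × 75770/76710 = 28.05 V.
Then V_B = V_A × (R3‖R_L)/(R2 + R3‖R_L) = 28.05 × 7771/75770 = 2.88 V.

V ≈ 2.88 V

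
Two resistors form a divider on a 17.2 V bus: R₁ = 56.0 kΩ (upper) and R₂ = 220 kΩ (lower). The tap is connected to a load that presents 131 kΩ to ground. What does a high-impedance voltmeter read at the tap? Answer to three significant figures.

V_out ≈ 10.2 V

The load sits in parallel with R₂: R₂‖R_L = (220 × 131) / (220 + 131) = 82.11 kΩ.
V_out = 17.2 × 82.11 / (56.0 + 82.11) = 17.2 × 82.11/138.1 = 10.2 V.
(Unloaded it would have been 13.7 V.)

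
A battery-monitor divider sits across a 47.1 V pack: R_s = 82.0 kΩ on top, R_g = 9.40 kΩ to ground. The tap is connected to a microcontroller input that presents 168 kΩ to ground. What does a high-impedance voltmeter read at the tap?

V_out ≈ 4.61 V

The load sits in parallel with R_g: R_g‖R_L = (9.40 × 168) / (9.40 + 168) = 8.902 kΩ.
V_out = 47.1 × 8.902 / (82.0 + 8.902) = 47.1 × 8.902/90.90 = 4.61 V.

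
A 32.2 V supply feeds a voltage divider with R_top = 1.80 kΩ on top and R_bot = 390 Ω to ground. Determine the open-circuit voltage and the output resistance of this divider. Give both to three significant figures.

V_th is the open-circuit tap voltage: 32.2 × 390/(1800 + 390) = 5.73 V.
With the supply zeroed, R_top and R_bot appear in parallel from the tap: R_th = R_top‖R_bot = (1800 × 390)/2190 = 321 Ω.

V_th = 5.73 V, R_th = 321 Ω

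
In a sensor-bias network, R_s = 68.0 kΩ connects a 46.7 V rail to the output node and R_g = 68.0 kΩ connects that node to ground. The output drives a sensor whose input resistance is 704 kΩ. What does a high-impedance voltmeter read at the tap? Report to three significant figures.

The load sits in parallel with R_g: R_g‖R_L = (68.0 × 704) / (68.0 + 704) = 62.01 kΩ.
V_out = 46.7 × 62.01 / (68.0 + 62.01) = 46.7 × 62.01/130.0 = 22.3 V.

V_out ≈ 22.3 V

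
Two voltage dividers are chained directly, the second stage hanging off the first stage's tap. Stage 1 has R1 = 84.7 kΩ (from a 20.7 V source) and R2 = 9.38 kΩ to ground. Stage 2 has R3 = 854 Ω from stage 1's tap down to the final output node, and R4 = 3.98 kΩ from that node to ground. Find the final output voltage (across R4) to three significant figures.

V_out ≈ 0.619 V

Stage 2 presents R3+R4 = 4834 Ω as a load on stage 1's tap.
Stage 1's lower leg becomes R2‖(R3+R4) = 3190 Ω, so V_mid = 20.7 × 3190/87890 = 0.7513 V.
Stage 2 is itself unloaded: V_out = V_mid × R4/(R3+R4) = 0.7513 × 3980/4834 = 0.619 V.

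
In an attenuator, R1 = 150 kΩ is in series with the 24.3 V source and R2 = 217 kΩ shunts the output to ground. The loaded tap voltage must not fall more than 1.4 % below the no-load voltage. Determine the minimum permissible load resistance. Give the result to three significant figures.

Output resistance R_th = R1‖R2 = (150 × 217)/367.0 = 88.69 kΩ.
The fractional drop is R_th/(R_th + R_L); requiring this ≤ 0.0140 gives R_L ≥ R_th(1/0.0140 − 1) = 88.69 × 70.43 = 6.25 MΩ.

R_L(min) ≈ 6.25 MΩ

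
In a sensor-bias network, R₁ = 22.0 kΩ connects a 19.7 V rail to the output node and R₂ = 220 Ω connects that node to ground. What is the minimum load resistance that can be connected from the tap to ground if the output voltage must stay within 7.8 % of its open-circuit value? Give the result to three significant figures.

R_L(min) ≈ 2.57 kΩ

Output resistance R_th = R₁‖R₂ = (22000 × 220)/22220 = 217.8 Ω.
The fractional drop is R_th/(R_th + R_L); requiring this ≤ 0.0780 gives R_L ≥ R_th(1/0.0780 − 1) = 217.8 × 11.82 = 2.57 kΩ.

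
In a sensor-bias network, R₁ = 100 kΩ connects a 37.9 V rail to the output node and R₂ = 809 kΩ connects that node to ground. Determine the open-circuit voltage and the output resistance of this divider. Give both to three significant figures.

V_th is the open-circuit tap voltage: 37.9 × 809/(100 + 809) = 33.7 V.
With the supply zeroed, R₁ and R₂ appear in parallel from the tap: R_th = R₁‖R₂ = (100 × 809)/909.0 = 89.0 kΩ.

V_th = 33.7 V, R_th = 89.0 kΩ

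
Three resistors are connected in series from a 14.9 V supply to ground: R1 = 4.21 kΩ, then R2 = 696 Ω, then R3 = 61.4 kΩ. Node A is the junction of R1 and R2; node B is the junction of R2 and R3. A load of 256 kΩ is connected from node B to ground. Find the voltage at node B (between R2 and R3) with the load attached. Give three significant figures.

V ≈ 13.6 V

At node B, R3 is in parallel with the load: R3‖R_L = 49520 Ω.
Below node A the resistance is R2 + (R3‖R_L) = 50220 Ω, so V_A = 14.9 × 50220/54430 = 13.75 V.
Then V_B = V_A × (R3‖R_L)/(R2 + R3‖R_L) = 13.75 × 49520/50220 = 13.6 V.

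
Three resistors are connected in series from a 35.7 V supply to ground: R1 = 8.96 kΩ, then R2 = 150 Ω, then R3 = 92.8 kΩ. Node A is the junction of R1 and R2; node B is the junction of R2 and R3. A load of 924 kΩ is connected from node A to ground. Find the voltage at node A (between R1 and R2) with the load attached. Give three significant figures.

Below node A the series string R2+R3 = 92950 Ω sits in parallel with the 924000 Ω load: 84450 Ω.
V_A = 35.7 × 84450/(8960 + 84450) = 32.3 V.

V ≈ 32.3 V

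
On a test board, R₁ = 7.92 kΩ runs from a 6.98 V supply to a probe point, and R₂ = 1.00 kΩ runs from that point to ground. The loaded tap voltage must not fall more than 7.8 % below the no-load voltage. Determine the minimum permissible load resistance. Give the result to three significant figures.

Output resistance R_th = R₁‖R₂ = (7920 × 1000)/8920 = 887.9 Ω.
The fractional drop is R_th/(R_th + R_L); requiring this ≤ 0.0780 gives R_L ≥ R_th(1/0.0780 − 1) = 887.9 × 11.82 = 10.5 kΩ.

R_L(min) ≈ 10.5 kΩ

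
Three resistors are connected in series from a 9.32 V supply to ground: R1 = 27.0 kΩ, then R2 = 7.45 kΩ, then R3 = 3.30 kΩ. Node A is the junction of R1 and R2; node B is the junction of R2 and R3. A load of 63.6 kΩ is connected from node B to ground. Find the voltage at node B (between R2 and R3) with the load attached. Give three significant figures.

V ≈ 0.778 V

At node B, R3 is in parallel with the load: R3‖R_L = 3.137 kΩ.
Below node A the resistance is R2 + (R3‖R_L) = 10.59 kΩ, so V_A = 9.32 × 10.59/37.59 = 2.625 V.
Then V_B = V_A × (R3‖R_L)/(R2 + R3‖R_L) = 2.625 × 3.137/10.59 = 0.778 V.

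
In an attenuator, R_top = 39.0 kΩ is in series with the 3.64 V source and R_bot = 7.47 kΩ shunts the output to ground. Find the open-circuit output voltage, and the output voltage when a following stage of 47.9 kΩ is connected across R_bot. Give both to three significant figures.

Unloaded: 0.585 V; loaded: 0.517 V

Open-circuit: V = 3.64 × 7.47/(39.0 + 7.47) = 0.585 V.
With the load, R_bot becomes R_bot‖R_L = 6.462 kΩ, so V = 3.64 × 6.462/45.46 = 0.517 V.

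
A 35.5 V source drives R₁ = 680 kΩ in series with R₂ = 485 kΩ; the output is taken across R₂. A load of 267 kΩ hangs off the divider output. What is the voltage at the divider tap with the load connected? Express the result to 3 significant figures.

V_out ≈ 7.17 V

The load sits in parallel with R₂: R₂‖R_L = (485 × 267) / (485 + 267) = 172.2 kΩ.
V_out = 35.5 × 172.2 / (680 + 172.2) = 35.5 × 172.2/852.2 = 7.17 V.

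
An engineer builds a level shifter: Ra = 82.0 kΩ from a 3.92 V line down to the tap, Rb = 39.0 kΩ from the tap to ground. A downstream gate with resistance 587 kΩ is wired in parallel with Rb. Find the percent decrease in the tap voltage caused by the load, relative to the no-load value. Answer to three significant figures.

The divider's output (Thévenin) resistance is Ra‖Rb = 26.43 kΩ.
Fractional drop under load = R_th/(R_th + R_L) = 26.43 / (26.43 + 587) = 0.04309.
So the output falls by 4.31 %.

4.31 %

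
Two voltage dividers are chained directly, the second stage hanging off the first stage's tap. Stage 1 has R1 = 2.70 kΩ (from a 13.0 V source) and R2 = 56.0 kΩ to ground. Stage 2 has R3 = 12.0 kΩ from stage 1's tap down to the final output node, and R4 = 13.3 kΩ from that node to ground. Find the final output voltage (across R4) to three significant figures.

V_out ≈ 5.92 V

Stage 2 presents R3+R4 = 25.30 kΩ as a load on stage 1's tap.
Stage 1's lower leg becomes R2‖(R3+R4) = 17.43 kΩ, so V_mid = 13.0 × 17.43/20.13 = 11.26 V.
Stage 2 is itself unloaded: V_out = V_mid × R4/(R3+R4) = 11.26 × 13.3/25.30 = 5.92 V.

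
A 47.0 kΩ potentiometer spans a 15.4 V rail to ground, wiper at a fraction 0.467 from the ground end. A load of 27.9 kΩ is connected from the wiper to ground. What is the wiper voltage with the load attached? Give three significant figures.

The wiper splits the pot into (1−α)R = 25.05 kΩ above and αR = 21.95 kΩ below.
Lower section ‖ load = 12.28 kΩ.
V_wiper = 15.4 × 12.28/(25.05 + 12.28) = 5.07 V.

V ≈ 5.07 V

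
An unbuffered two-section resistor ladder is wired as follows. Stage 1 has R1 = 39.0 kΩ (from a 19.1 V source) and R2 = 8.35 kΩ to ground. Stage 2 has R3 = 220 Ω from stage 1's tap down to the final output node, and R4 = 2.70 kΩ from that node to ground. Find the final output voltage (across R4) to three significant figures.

V_out ≈ 0.928 V

Stage 2 presents R3+R4 = 2920 Ω as a load on stage 1's tap.
Stage 1's lower leg becomes R2‖(R3+R4) = 2163 Ω, so V_mid = 19.1 × 2163/41160 = 1.004 V.
Stage 2 is itself unloaded: V_out = V_mid × R4/(R3+R4) = 1.004 × 2700/2920 = 0.928 V.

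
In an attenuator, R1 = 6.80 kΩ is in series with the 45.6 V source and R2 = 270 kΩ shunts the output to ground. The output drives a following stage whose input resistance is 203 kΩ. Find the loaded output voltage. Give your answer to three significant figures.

The load sits in parallel with R2: R2‖R_L = (270 × 203) / (270 + 203) = 115.9 kΩ.
V_out = 45.6 × 115.9 / (6.80 + 115.9) = 45.6 × 115.9/122.7 = 43.1 V.

V_out ≈ 43.1 V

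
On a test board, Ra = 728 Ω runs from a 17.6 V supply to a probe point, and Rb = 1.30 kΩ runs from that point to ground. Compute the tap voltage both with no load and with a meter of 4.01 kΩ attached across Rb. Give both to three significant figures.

Open-circuit: V = 17.6 × 1300/(728 + 1300) = 11.3 V.
With the load, Rb becomes Rb‖R_L = 981.7 Ω, so V = 17.6 × 981.7/1710 = 10.1 V.

Unloaded: 11.3 V; loaded: 10.1 V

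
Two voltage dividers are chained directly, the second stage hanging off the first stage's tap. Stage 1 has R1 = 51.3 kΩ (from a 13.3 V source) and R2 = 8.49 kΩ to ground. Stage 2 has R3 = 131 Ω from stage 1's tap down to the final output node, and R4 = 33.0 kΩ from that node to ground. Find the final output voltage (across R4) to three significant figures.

V_out ≈ 1.54 V

Stage 2 presents R3+R4 = 33130 Ω as a load on stage 1's tap.
Stage 1's lower leg becomes R2‖(R3+R4) = 6758 Ω, so V_mid = 13.3 × 6758/58060 = 1.548 V.
Stage 2 is itself unloaded: V_out = V_mid × R4/(R3+R4) = 1.548 × 33000/33130 = 1.54 V.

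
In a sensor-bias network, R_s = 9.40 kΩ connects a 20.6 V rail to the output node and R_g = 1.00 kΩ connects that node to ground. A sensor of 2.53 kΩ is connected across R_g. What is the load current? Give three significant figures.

I_L ≈ 0.577 mA

R_g‖R_L = 0.7167 kΩ; V_out = 20.6 × 0.7167/10.12 = 1.459 V.
I_L = V_out / R_L = 1.459 / 2.53 kΩ = 0.577 mA.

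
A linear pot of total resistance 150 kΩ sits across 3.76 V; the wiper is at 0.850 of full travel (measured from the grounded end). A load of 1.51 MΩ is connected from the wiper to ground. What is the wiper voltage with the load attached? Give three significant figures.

V ≈ 3.16 V

The wiper splits the pot into (1−α)R = 22.50 kΩ above and αR = 127.5 kΩ below.
Lower section ‖ load = 117.6 kΩ.
V_wiper = 3.76 × 117.6/(22.50 + 117.6) = 3.16 V.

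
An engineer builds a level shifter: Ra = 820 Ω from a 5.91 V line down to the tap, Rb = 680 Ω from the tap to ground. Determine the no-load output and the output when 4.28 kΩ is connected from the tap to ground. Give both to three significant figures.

Unloaded: 2.68 V; loaded: 2.47 V

Open-circuit: V = 5.91 × 680/(820 + 680) = 2.68 V.
With the load, Rb becomes Rb‖R_L = 586.8 Ω, so V = 5.91 × 586.8/1407 = 2.47 V.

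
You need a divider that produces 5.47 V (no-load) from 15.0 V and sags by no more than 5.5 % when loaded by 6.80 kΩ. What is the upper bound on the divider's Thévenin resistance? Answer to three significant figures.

R_th ≤ 396 Ω

Loading drop = R_th/(R_th + R_L) ≤ 0.0550, so R_th ≤ R_L · ε/(1−ε) = 6.80 kΩ × 0.0550/0.9450 = 396 Ω.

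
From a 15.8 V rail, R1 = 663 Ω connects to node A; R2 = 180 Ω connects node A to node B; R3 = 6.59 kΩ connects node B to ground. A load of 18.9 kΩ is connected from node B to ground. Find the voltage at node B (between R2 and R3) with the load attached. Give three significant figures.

At node B, R3 is in parallel with the load: R3‖R_L = 4886 Ω.
Below node A the resistance is R2 + (R3‖R_L) = 5066 Ω, so V_A = 15.8 × 5066/5729 = 13.97 V.
Then V_B = V_A × (R3‖R_L)/(R2 + R3‖R_L) = 13.97 × 4886/5066 = 13.5 V.

V ≈ 13.5 V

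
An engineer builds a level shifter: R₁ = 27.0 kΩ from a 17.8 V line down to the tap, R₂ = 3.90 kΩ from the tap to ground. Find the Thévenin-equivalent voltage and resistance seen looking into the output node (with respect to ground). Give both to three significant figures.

V_th = 2.25 V, R_th = 3.41 kΩ

V_th is the open-circuit tap voltage: 17.8 × 3.90/(27.0 + 3.90) = 2.25 V.
With the supply zeroed, R₁ and R₂ appear in parallel from the tap: R_th = R₁‖R₂ = (27.0 × 3.90)/30.90 = 3.41 kΩ.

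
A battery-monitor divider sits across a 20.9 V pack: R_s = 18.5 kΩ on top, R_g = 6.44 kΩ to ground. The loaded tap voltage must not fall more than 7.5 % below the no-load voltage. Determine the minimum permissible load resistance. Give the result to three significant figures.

Output resistance R_th = R_s‖R_g = (18.5 × 6.44)/24.94 = 4.777 kΩ.
The fractional drop is R_th/(R_th + R_L); requiring this ≤ 0.0750 gives R_L ≥ R_th(1/0.0750 − 1) = 4.777 × 12.33 = 58.9 kΩ.

R_L(min) ≈ 58.9 kΩ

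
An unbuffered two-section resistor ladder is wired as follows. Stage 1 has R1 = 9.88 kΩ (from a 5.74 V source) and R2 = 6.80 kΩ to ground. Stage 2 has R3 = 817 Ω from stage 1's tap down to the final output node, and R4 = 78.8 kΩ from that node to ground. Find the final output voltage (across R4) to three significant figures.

V_out ≈ 2.20 V

Stage 2 presents R3+R4 = 79620 Ω as a load on stage 1's tap.
Stage 1's lower leg becomes R2‖(R3+R4) = 6265 Ω, so V_mid = 5.74 × 6265/16140 = 2.227 V.
Stage 2 is itself unloaded: V_out = V_mid × R4/(R3+R4) = 2.227 × 78800/79620 = 2.20 V.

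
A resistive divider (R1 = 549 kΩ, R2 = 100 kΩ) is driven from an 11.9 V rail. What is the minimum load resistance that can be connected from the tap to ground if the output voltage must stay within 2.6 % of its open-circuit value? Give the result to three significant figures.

Output resistance R_th = R1‖R2 = (549 × 100)/649.0 = 84.59 kΩ.
The fractional drop is R_th/(R_th + R_L); requiring this ≤ 0.0260 gives R_L ≥ R_th(1/0.0260 − 1) = 84.59 × 37.46 = 3.17 MΩ.

R_L(min) ≈ 3.17 MΩ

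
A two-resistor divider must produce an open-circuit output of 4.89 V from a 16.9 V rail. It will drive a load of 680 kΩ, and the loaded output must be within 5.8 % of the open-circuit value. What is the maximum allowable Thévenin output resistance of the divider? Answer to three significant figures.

Loading drop = R_th/(R_th + R_L) ≤ 0.0580, so R_th ≤ R_L · ε/(1−ε) = 680 kΩ × 0.0580/0.9420 = 41.9 kΩ.

R_th ≤ 41.9 kΩ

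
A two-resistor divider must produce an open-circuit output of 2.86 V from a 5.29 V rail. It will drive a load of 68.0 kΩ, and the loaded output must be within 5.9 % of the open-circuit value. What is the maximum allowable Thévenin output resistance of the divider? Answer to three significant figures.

R_th ≤ 4.26 kΩ

Loading drop = R_th/(R_th + R_L) ≤ 0.0590, so R_th ≤ R_L · ε/(1−ε) = 68.0 kΩ × 0.0590/0.9410 = 4.26 kΩ.
(Any R1, R2 with R2/(R1+R2) = 0.541 and R1‖R2 ≤ 4.26 kΩ will meet the spec.)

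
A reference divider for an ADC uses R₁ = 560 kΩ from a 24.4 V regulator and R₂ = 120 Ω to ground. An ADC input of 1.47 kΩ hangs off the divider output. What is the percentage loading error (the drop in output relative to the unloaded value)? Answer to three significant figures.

7.55 %

The divider's output (Thévenin) resistance is R₁‖R₂ = 120.0 Ω.
Fractional drop under load = R_th/(R_th + R_L) = 120.0 / (120.0 + 1470) = 0.07546.
So the output falls by 7.55 %.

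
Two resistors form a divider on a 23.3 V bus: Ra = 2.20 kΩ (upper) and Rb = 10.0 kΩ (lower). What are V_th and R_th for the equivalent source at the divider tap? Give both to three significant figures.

V_th is the open-circuit tap voltage: 23.3 × 10.0/(2.20 + 10.0) = 19.1 V.
With the supply zeroed, Ra and Rb appear in parallel from the tap: R_th = Ra‖Rb = (2.20 × 10.0)/12.20 = 1.80 kΩ.

V_th = 19.1 V, R_th = 1.80 kΩ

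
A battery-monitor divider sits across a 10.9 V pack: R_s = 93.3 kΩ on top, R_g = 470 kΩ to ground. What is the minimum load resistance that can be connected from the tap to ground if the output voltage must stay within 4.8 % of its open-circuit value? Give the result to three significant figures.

Output resistance R_th = R_s‖R_g = (93.3 × 470)/563.3 = 77.85 kΩ.
The fractional drop is R_th/(R_th + R_L); requiring this ≤ 0.0480 gives R_L ≥ R_th(1/0.0480 − 1) = 77.85 × 19.83 = 1.54 MΩ.

R_L(min) ≈ 1.54 MΩ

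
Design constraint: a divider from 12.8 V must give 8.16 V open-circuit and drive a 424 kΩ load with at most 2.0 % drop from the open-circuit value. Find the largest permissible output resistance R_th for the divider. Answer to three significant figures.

R_th ≤ 8.65 kΩ

Loading drop = R_th/(R_th + R_L) ≤ 0.0200, so R_th ≤ R_L · ε/(1−ε) = 424 kΩ × 0.0200/0.9800 = 8.65 kΩ.
(Any R1, R2 with R2/(R1+R2) = 0.637 and R1‖R2 ≤ 8.65 kΩ will meet the spec.)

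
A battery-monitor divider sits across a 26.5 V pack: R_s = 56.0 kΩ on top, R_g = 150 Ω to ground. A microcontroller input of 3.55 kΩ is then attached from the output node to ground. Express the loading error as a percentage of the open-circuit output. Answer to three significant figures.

The divider's output (Thévenin) resistance is R_s‖R_g = 149.6 Ω.
Fractional drop under load = R_th/(R_th + R_L) = 149.6 / (149.6 + 3550) = 0.04044.
So the output falls by 4.04 %.

4.04 %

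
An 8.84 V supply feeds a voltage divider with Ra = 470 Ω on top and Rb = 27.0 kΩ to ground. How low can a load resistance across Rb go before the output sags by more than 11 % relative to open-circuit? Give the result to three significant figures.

R_L(min) ≈ 3.74 kΩ

Output resistance R_th = Ra‖Rb = (470 × 27000)/27470 = 462.0 Ω.
The fractional drop is R_th/(R_th + R_L); requiring this ≤ 0.110 gives R_L ≥ R_th(1/0.110 − 1) = 462.0 × 8.091 = 3.74 kΩ.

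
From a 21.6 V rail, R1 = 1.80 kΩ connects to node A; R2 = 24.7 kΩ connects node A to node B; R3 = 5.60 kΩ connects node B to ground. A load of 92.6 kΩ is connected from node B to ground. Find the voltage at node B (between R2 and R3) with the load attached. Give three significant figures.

V ≈ 3.59 V

At node B, R3 is in parallel with the load: R3‖R_L = 5.281 kΩ.
Below node A the resistance is R2 + (R3‖R_L) = 29.98 kΩ, so V_A = 21.6 × 29.98/31.78 = 20.38 V.
Then V_B = V_A × (R3‖R_L)/(R2 + R3‖R_L) = 20.38 × 5.281/29.98 = 3.59 V.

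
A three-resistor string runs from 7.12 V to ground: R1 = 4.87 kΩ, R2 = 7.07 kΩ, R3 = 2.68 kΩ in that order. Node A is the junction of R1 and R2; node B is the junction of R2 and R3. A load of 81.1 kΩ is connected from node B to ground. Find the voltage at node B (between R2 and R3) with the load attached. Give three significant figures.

At node B, R3 is in parallel with the load: R3‖R_L = 2.594 kΩ.
Below node A the resistance is R2 + (R3‖R_L) = 9.664 kΩ, so V_A = 7.12 × 9.664/14.53 = 4.734 V.
Then V_B = V_A × (R3‖R_L)/(R2 + R3‖R_L) = 4.734 × 2.594/9.664 = 1.27 V.

V ≈ 1.27 V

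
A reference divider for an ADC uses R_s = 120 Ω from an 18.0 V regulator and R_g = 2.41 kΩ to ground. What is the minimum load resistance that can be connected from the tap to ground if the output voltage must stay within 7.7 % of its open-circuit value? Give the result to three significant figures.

Output resistance R_th = R_s‖R_g = (120 × 2410)/2530 = 114.3 Ω.
The fractional drop is R_th/(R_th + R_L); requiring this ≤ 0.0770 gives R_L ≥ R_th(1/0.0770 − 1) = 114.3 × 11.99 = 1.37 kΩ.

R_L(min) ≈ 1.37 kΩ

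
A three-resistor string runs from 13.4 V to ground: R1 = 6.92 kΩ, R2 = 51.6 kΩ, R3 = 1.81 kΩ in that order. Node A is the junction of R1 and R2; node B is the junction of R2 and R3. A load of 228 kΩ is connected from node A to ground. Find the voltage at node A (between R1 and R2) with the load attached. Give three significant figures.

Below node A the series string R2+R3 = 53.41 kΩ sits in parallel with the 228 kΩ load: 43.27 kΩ.
V_A = 13.4 × 43.27/(6.92 + 43.27) = 11.6 V.

V ≈ 11.6 V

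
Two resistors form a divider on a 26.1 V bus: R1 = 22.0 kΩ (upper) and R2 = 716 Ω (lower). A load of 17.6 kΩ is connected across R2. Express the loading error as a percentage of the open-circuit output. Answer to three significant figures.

3.79 %

The divider's output (Thévenin) resistance is R1‖R2 = 693.4 Ω.
Fractional drop under load = R_th/(R_th + R_L) = 693.4 / (693.4 + 17600) = 0.03791.
So the output falls by 3.79 %.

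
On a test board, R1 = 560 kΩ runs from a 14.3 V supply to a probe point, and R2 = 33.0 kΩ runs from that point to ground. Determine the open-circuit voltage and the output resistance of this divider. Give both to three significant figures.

V_th = 0.796 V, R_th = 31.2 kΩ

V_th is the open-circuit tap voltage: 14.3 × 33.0/(560 + 33.0) = 0.796 V.
With the supply zeroed, R1 and R2 appear in parallel from the tap: R_th = R1‖R2 = (560 × 33.0)/593.0 = 31.2 kΩ.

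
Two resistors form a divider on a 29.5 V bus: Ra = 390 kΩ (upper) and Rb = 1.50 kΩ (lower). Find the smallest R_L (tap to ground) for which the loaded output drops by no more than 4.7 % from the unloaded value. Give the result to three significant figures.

Output resistance R_th = Ra‖Rb = (390 × 1.50)/391.5 = 1.494 kΩ.
The fractional drop is R_th/(R_th + R_L); requiring this ≤ 0.0470 gives R_L ≥ R_th(1/0.0470 − 1) = 1.494 × 20.28 = 30.3 kΩ.

R_L(min) ≈ 30.3 kΩ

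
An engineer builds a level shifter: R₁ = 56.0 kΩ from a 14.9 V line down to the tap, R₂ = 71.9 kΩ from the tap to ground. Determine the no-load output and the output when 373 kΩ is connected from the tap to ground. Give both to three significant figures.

Unloaded: 8.38 V; loaded: 7.72 V

Open-circuit: V = 14.9 × 71.9/(56.0 + 71.9) = 8.38 V.
With the load, R₂ becomes R₂‖R_L = 60.28 kΩ, so V = 14.9 × 60.28/116.3 = 7.72 V.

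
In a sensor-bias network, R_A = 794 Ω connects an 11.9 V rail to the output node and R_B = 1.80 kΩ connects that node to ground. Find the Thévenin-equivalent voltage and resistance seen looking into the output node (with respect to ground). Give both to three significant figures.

V_th is the open-circuit tap voltage: 11.9 × 1800/(794 + 1800) = 8.26 V.
With the supply zeroed, R_A and R_B appear in parallel from the tap: R_th = R_A‖R_B = (794 × 1800)/2594 = 551 Ω.

V_th = 8.26 V, R_th = 551 Ω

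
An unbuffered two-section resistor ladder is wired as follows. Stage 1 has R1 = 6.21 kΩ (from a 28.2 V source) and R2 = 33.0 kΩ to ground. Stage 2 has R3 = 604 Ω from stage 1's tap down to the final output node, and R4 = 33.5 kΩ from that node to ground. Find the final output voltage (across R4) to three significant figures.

V_out ≈ 20.2 V

Stage 2 presents R3+R4 = 34100 Ω as a load on stage 1's tap.
Stage 1's lower leg becomes R2‖(R3+R4) = 16770 Ω, so V_mid = 28.2 × 16770/22980 = 20.58 V.
Stage 2 is itself unloaded: V_out = V_mid × R4/(R3+R4) = 20.58 × 33500/34100 = 20.2 V.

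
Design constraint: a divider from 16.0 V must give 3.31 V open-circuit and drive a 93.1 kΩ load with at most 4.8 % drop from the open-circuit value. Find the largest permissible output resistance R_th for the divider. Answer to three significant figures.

R_th ≤ 4.69 kΩ

Loading drop = R_th/(R_th + R_L) ≤ 0.0480, so R_th ≤ R_L · ε/(1−ε) = 93.1 kΩ × 0.0480/0.9520 = 4.69 kΩ.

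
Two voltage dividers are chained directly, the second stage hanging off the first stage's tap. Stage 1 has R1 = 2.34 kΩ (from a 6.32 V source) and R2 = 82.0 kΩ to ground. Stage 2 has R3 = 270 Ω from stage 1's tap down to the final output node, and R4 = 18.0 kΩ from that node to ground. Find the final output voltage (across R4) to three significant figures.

V_out ≈ 5.38 V

Stage 2 presents R3+R4 = 18270 Ω as a load on stage 1's tap.
Stage 1's lower leg becomes R2‖(R3+R4) = 14940 Ω, so V_mid = 6.32 × 14940/17280 = 5.464 V.
Stage 2 is itself unloaded: V_out = V_mid × R4/(R3+R4) = 5.464 × 18000/18270 = 5.38 V.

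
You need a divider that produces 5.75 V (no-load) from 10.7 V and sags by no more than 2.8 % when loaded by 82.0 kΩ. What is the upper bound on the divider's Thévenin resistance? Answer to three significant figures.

Loading drop = R_th/(R_th + R_L) ≤ 0.0280, so R_th ≤ R_L · ε/(1−ε) = 82.0 kΩ × 0.0280/0.9720 = 2.36 kΩ.

R_th ≤ 2.36 kΩ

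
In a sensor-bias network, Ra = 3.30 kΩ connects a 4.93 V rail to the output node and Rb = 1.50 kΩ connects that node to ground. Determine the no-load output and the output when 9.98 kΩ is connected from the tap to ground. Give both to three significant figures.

Unloaded: 1.54 V; loaded: 1.40 V

Open-circuit: V = 4.93 × 1.50/(3.30 + 1.50) = 1.54 V.
With the load, Rb becomes Rb‖R_L = 1.304 kΩ, so V = 4.93 × 1.304/4.604 = 1.40 V.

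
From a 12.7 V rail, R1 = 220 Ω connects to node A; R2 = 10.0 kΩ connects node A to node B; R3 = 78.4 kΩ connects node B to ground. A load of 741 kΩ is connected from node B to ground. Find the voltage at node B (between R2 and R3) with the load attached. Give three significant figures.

V ≈ 11.1 V

At node B, R3 is in parallel with the load: R3‖R_L = 70900 Ω.
Below node A the resistance is R2 + (R3‖R_L) = 80900 Ω, so V_A = 12.7 × 80900/81120 = 12.67 V.
Then V_B = V_A × (R3‖R_L)/(R2 + R3‖R_L) = 12.67 × 70900/80900 = 11.1 V.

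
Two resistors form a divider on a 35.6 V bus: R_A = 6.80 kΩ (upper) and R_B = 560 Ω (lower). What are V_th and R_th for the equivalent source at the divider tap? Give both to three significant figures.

V_th is the open-circuit tap voltage: 35.6 × 560/(6800 + 560) = 2.71 V.
With the supply zeroed, R_A and R_B appear in parallel from the tap: R_th = R_A‖R_B = (6800 × 560)/7360 = 517 Ω.

V_th = 2.71 V, R_th = 517 Ω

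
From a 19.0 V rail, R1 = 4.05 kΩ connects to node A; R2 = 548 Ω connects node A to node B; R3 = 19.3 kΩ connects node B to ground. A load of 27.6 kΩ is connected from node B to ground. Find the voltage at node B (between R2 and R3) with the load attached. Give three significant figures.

At node B, R3 is in parallel with the load: R3‖R_L = 11360 Ω.
Below node A the resistance is R2 + (R3‖R_L) = 11910 Ω, so V_A = 19.0 × 11910/15960 = 14.18 V.
Then V_B = V_A × (R3‖R_L)/(R2 + R3‖R_L) = 14.18 × 11360/11910 = 13.5 V.

V ≈ 13.5 V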